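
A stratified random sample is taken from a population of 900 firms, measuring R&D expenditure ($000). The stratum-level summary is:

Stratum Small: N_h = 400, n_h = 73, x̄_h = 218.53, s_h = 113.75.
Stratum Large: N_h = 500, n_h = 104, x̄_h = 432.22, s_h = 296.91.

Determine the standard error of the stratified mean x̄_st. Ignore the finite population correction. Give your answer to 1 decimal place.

V̂(x̄_st) = Σ W_h² s_h²/n_h, with W_h = N_h/N and N = 900:
  stratum Small: (400/900)²·113.75²/73 = 35.0118
  stratum Large: (500/900)²·296.91²/104 = 261.62
V̂(x̄_st) = 296.632
SE(x̄_st) = √296.632 = 17.223

SE(x̄_st) ≈ 17.2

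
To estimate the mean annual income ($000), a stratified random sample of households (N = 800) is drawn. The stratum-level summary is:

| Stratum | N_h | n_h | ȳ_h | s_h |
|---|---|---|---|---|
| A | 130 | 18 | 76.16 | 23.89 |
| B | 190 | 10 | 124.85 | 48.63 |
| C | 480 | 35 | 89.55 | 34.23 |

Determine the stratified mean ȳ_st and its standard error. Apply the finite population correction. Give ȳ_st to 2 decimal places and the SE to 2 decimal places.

ȳ_st = Σ W_h ȳ_h = (130·76.16 + 190·124.85 + 480·89.55)/800 = 95.75787
V̂(ȳ_st) = Σ W_h² (1 − n_h/N_h) s_h²/n_h, with W_h = N_h/N and N = 800:
  stratum A: (130/800)²·(1 − 18/130)·23.89²/18 = 0.721342
  stratum B: (190/800)²·(1 − 10/190)·48.63²/10 = 12.6373
  stratum C: (480/800)²·(1 − 35/480)·34.23²/35 = 11.1729
V̂(ȳ_st) = 24.5316
SE(ȳ_st) = √24.5316 = 4.95294

ȳ_st ≈ 95.76, SE ≈ 4.95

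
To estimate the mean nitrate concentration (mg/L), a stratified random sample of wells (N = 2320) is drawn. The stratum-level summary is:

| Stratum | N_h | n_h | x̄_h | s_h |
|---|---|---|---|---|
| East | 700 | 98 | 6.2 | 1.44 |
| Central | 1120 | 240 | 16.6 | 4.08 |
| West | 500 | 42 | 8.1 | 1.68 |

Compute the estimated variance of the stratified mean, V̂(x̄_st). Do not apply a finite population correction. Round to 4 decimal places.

V̂(x̄_st) = Σ W_h² s_h²/n_h, with W_h = N_h/N and N = 2320:
  stratum East: (700/2320)²·1.44²/98 = 0.00192628
  stratum Central: (1120/2320)²·4.08²/240 = 0.0161648
  stratum West: (500/2320)²·1.68²/42 = 0.00312128
V̂(x̄_st) = 0.0212123

V̂(x̄_st) ≈ 0.0212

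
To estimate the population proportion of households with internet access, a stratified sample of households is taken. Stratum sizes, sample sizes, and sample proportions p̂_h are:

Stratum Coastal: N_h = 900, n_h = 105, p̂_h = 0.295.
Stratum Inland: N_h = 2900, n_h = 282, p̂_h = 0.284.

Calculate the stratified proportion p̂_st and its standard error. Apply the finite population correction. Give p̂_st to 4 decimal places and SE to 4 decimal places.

N = 3800; stratum weights W_h = N_h/N.
p̂_st = Σ W_h p̂_h = (900·0.295 + 2900·0.284)/3800 = 0.28661
V̂(p̂_st) = Σ W_h² (1 − n_h/N_h) p̂_h(1−p̂_h)/(n_h−1):
  stratum Coastal: (900/3800)²·(1 − 105/900)·0.295·0.705/104 = 9.90878e-05
  stratum Inland: (2900/3800)²·(1 − 282/2900)·0.284·0.716/281 = 0.000380474
V̂(p̂_st) = 0.000479562; SE = √V̂ = 0.0218989

p̂_st ≈ 0.2866, SE ≈ 0.0219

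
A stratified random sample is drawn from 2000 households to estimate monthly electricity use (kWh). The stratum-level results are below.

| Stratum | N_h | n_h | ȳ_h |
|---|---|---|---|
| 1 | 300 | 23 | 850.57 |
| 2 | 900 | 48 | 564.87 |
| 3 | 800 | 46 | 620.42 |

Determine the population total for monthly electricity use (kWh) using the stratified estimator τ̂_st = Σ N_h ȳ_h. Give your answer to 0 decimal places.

τ̂_st = Σ N_h ȳ_h = 300·850.57 + 900·564.87 + 800·620.42 = 1259890

τ̂_st ≈ 1259890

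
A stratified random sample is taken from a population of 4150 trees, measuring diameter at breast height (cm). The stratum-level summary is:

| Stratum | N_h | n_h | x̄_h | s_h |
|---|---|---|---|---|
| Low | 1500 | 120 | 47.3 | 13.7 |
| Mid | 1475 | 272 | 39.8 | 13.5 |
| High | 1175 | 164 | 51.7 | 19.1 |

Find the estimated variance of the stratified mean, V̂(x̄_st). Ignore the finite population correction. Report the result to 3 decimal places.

V̂(x̄_st) = Σ W_h² s_h²/n_h, with W_h = N_h/N and N = 4150:
  stratum Low: (1500/4150)²·13.7²/120 = 0.204337
  stratum Mid: (1475/4150)²·13.5²/272 = 0.0846421
  stratum High: (1175/4150)²·19.1²/164 = 0.178321
V̂(x̄_st) = 0.4673

V̂(x̄_st) ≈ 0.467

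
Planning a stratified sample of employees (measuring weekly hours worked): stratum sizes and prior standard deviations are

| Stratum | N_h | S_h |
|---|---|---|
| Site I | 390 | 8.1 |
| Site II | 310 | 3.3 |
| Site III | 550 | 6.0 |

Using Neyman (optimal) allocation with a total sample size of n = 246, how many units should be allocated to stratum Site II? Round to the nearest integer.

34

Neyman allocation: n_h = n · N_h S_h / Σ N_i S_i, with n = 246.
  stratum Site I: N_h·S_h = 390·8.1 = 3159.00
  stratum Site II: N_h·S_h = 310·3.3 = 1023.00
  stratum Site III: N_h·S_h = 550·6.0 = 3300.00
Σ N_h S_h = 7482.00
n for stratum Site II = 246·1023.00/7482.00 = 33.635 → 34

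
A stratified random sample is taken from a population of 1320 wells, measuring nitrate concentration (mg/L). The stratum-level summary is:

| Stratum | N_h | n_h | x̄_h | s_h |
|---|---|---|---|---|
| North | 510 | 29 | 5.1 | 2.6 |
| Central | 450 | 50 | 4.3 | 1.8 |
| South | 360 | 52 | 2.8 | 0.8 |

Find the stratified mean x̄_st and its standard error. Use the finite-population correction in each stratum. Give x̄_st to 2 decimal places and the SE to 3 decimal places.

x̄_st = Σ W_h x̄_h = (510·5.1 + 450·4.3 + 360·2.8)/1320 = 4.20000
V̂(x̄_st) = Σ W_h² (1 − n_h/N_h) s_h²/n_h, with W_h = N_h/N and N = 1320:
  stratum North: (510/1320)²·(1 − 29/510)·2.6²/29 = 0.0328183
  stratum Central: (450/1320)²·(1 − 50/450)·1.8²/50 = 0.00669421
  stratum South: (360/1320)²·(1 − 52/360)·0.8²/52 = 0.000783217
V̂(x̄_st) = 0.0402957
SE(x̄_st) = √0.0402957 = 0.200738

x̄_st ≈ 4.20, SE ≈ 0.201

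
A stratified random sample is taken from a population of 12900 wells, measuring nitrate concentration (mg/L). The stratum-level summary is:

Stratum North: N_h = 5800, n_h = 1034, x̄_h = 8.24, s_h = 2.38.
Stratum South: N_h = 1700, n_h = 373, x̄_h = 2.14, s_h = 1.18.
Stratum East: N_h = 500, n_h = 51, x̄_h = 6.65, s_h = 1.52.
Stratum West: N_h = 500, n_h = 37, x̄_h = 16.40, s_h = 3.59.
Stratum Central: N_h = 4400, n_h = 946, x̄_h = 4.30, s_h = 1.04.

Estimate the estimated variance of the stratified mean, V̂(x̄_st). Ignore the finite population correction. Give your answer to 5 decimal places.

V̂(x̄_st) = Σ W_h² s_h²/n_h, with W_h = N_h/N and N = 12900:
  stratum North: (5800/12900)²·2.38²/1034 = 0.00110741
  stratum South: (1700/12900)²·1.18²/373 = 6.48296e-05
  stratum East: (500/12900)²·1.52²/51 = 6.80578e-05
  stratum West: (500/12900)²·3.59²/37 = 0.000523296
  stratum Central: (4400/12900)²·1.04²/946 = 0.000133015
V̂(x̄_st) = 0.00189661

V̂(x̄_st) ≈ 0.00190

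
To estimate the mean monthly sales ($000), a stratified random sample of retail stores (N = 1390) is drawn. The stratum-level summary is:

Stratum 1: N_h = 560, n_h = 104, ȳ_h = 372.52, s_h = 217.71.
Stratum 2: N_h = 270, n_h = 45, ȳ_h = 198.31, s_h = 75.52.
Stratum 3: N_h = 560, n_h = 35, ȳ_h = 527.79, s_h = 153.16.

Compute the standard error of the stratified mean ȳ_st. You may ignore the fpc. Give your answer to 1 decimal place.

V̂(ȳ_st) = Σ W_h² s_h²/n_h, with W_h = N_h/N and N = 1390:
  stratum 1: (560/1390)²·217.71²/104 = 73.9724
  stratum 2: (270/1390)²·75.52²/45 = 4.782
  stratum 3: (560/1390)²·153.16²/35 = 108.785
V̂(ȳ_st) = 187.539
SE(ȳ_st) = √187.539 = 13.6945

SE(ȳ_st) ≈ 13.7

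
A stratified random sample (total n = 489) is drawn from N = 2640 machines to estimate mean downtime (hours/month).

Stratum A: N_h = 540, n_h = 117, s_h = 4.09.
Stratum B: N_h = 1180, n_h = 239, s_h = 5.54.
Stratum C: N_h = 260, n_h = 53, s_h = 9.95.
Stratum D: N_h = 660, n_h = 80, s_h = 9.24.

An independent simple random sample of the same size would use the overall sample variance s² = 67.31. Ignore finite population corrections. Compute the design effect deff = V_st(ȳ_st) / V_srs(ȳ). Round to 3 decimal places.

V̂(ȳ_st) = Σ W_h² s_h²/n_h, with W_h = N_h/N and N = 2640:
  stratum A: (540/2640)²·4.09²/117 = 0.00598192
  stratum B: (1180/2640)²·5.54²/239 = 0.0256553
  stratum C: (260/2640)²·9.95²/53 = 0.018118
  stratum D: (660/2640)²·9.24²/80 = 0.0667013
V_st = 0.116456
V_srs = s²/n = 67.31/489 = 0.137648
deff = V_st / V_srs = 0.116456/0.137648 = 0.8460

deff ≈ 0.846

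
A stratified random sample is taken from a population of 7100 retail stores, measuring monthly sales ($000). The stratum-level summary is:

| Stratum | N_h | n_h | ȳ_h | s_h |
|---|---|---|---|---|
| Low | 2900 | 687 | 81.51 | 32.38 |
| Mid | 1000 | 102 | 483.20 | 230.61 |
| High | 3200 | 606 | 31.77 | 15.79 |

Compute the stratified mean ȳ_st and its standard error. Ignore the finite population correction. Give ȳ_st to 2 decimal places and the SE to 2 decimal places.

ȳ_st = Σ W_h ȳ_h = (2900·81.51 + 1000·483.20 + 3200·31.77)/7100 = 115.66803
V̂(ȳ_st) = Σ W_h² s_h²/n_h, with W_h = N_h/N and N = 7100:
  stratum Low: (2900/7100)²·32.38²/687 = 0.25461
  stratum Mid: (1000/7100)²·230.61²/102 = 10.3428
  stratum High: (3200/7100)²·15.79²/606 = 0.0835747
V̂(ȳ_st) = 10.681
SE(ȳ_st) = √10.681 = 3.26818

ȳ_st ≈ 115.67, SE ≈ 3.27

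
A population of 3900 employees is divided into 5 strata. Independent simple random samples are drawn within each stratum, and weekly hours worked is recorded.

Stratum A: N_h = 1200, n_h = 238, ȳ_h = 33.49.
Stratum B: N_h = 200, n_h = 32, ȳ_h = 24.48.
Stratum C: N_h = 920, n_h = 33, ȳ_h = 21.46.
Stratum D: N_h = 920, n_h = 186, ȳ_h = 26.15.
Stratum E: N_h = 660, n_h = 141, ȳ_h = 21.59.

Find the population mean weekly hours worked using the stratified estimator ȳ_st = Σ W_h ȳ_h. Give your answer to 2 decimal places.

ȳ_st ≈ 26.44

N = Σ N_h = 3900. Stratum weights W_h = N_h/N.
ȳ_st = (1200·33.49 + 200·24.48 + 920·21.46 + 920·26.15 + 660·21.59) / 3900 = 26.4448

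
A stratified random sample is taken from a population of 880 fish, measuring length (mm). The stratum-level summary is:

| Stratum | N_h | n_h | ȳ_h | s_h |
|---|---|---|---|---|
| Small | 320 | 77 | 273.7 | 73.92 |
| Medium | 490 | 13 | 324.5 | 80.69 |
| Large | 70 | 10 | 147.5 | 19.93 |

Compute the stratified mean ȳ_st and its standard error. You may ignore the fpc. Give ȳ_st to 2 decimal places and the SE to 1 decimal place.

ȳ_st ≈ 291.95, SE ≈ 12.8

ȳ_st = Σ W_h ȳ_h = (320·273.7 + 490·324.5 + 70·147.5)/880 = 291.94773
V̂(ȳ_st) = Σ W_h² s_h²/n_h, with W_h = N_h/N and N = 880:
  stratum Small: (320/880)²·73.92²/77 = 9.38356
  stratum Medium: (490/880)²·80.69²/13 = 155.283
  stratum Large: (70/880)²·19.93²/10 = 0.251331
V̂(ȳ_st) = 164.918
SE(ȳ_st) = √164.918 = 12.842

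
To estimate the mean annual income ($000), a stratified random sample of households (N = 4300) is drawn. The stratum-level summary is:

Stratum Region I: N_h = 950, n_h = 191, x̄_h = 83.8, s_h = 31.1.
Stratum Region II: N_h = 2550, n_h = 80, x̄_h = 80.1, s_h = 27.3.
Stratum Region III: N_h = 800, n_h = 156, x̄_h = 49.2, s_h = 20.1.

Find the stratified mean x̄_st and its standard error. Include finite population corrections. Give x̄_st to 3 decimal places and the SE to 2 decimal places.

x̄_st ≈ 75.169, SE ≈ 1.86

x̄_st = Σ W_h x̄_h = (950·83.8 + 2550·80.1 + 800·49.2)/4300 = 75.16860
V̂(x̄_st) = Σ W_h² (1 − n_h/N_h) s_h²/n_h, with W_h = N_h/N and N = 4300:
  stratum Region I: (950/4300)²·(1 − 191/950)·31.1²/191 = 0.197477
  stratum Region II: (2550/4300)²·(1 − 80/2550)·27.3²/80 = 3.17348
  stratum Region III: (800/4300)²·(1 − 156/800)·20.1²/156 = 0.0721617
V̂(x̄_st) = 3.44312
SE(x̄_st) = √3.44312 = 1.85556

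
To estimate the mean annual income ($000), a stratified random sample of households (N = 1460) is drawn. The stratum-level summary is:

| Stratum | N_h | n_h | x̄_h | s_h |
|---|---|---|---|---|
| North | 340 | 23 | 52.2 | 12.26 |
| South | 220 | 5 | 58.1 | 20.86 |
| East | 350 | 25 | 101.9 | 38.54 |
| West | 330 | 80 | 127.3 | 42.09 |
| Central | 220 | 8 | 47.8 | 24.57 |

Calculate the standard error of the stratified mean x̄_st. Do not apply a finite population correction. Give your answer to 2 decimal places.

V̂(x̄_st) = Σ W_h² s_h²/n_h, with W_h = N_h/N and N = 1460:
  stratum North: (340/1460)²·12.26²/23 = 0.354409
  stratum South: (220/1460)²·20.86²/5 = 1.97605
  stratum East: (350/1460)²·38.54²/25 = 3.4144
  stratum West: (330/1460)²·42.09²/80 = 1.13133
  stratum Central: (220/1460)²·24.57²/8 = 1.7134
V̂(x̄_st) = 8.58959
SE(x̄_st) = √8.58959 = 2.9308

SE(x̄_st) ≈ 2.93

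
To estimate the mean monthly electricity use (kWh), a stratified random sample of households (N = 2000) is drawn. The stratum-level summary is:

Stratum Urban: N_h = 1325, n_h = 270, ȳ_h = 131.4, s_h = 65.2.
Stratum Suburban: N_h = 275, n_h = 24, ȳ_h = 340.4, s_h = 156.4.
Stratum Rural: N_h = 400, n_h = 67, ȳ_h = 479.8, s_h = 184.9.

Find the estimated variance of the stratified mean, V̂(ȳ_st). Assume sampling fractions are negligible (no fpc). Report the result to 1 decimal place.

V̂(ȳ_st) ≈ 46.6

V̂(ȳ_st) = Σ W_h² s_h²/n_h, with W_h = N_h/N and N = 2000:
  stratum Urban: (1325/2000)²·65.2²/270 = 6.9104
  stratum Suburban: (275/2000)²·156.4²/24 = 19.2694
  stratum Rural: (400/2000)²·184.9²/67 = 20.4108
V̂(ȳ_st) = 46.5905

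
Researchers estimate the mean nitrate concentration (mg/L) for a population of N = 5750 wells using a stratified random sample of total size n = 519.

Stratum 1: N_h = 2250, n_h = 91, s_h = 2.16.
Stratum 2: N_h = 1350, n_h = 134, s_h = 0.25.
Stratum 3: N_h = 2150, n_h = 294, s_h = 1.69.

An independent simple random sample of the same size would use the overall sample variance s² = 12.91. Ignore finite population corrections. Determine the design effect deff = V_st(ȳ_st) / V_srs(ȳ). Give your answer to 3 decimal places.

deff ≈ 0.371

V̂(ȳ_st) = Σ W_h² s_h²/n_h, with W_h = N_h/N and N = 5750:
  stratum 1: (2250/5750)²·2.16²/91 = 0.00785047
  stratum 2: (1350/5750)²·0.25²/134 = 2.57103e-05
  stratum 3: (2150/5750)²·1.69²/294 = 0.00135821
V_st = 0.00923439
V_srs = s²/n = 12.91/519 = 0.0248748
deff = V_st / V_srs = 0.00923439/0.0248748 = 0.3712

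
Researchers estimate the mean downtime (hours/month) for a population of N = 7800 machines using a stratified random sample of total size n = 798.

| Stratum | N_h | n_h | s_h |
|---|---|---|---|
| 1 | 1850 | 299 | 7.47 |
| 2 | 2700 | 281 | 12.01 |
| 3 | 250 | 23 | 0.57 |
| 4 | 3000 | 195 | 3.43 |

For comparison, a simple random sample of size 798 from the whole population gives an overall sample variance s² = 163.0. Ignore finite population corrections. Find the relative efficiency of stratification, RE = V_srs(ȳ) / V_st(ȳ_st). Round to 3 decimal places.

V̂(ȳ_st) = Σ W_h² s_h²/n_h, with W_h = N_h/N and N = 7800:
  stratum 1: (1850/7800)²·7.47²/299 = 0.0104984
  stratum 2: (2700/7800)²·12.01²/281 = 0.0615061
  stratum 3: (250/7800)²·0.57²/23 = 1.45115e-05
  stratum 4: (3000/7800)²·3.43²/195 = 0.00892497
V_st = 0.080944
V_srs = s²/n = 163.0/798 = 0.204261
Relative efficiency = V_srs / V_st = 0.204261/0.080944 = 2.5235

RE ≈ 2.523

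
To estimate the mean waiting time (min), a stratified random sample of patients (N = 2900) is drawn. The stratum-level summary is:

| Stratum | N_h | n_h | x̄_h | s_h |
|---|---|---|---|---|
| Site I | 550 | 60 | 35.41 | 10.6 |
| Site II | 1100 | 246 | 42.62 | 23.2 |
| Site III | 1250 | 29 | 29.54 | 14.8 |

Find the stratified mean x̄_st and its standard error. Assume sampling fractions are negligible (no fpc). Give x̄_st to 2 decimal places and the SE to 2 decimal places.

x̄_st = Σ W_h x̄_h = (550·35.41 + 1100·42.62 + 1250·29.54)/2900 = 35.61466
V̂(x̄_st) = Σ W_h² s_h²/n_h, with W_h = N_h/N and N = 2900:
  stratum Site I: (550/2900)²·10.6²/60 = 0.0673581
  stratum Site II: (1100/2900)²·23.2²/246 = 0.314797
  stratum Site III: (1250/2900)²·14.8²/29 = 1.4033
V̂(x̄_st) = 1.78545
SE(x̄_st) = √1.78545 = 1.33621

x̄_st ≈ 35.61, SE ≈ 1.34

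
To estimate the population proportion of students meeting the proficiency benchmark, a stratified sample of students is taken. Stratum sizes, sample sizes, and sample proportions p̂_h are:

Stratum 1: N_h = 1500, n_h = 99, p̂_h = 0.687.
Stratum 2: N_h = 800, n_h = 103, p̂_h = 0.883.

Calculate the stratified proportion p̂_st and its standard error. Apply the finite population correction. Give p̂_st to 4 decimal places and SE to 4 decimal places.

p̂_st ≈ 0.7552, SE ≈ 0.0313

N = 2300; stratum weights W_h = N_h/N.
p̂_st = Σ W_h p̂_h = (1500·0.687 + 800·0.883)/2300 = 0.75517
V̂(p̂_st) = Σ W_h² (1 − n_h/N_h) p̂_h(1−p̂_h)/(n_h−1):
  stratum 1: (1500/2300)²·(1 − 99/1500)·0.687·0.313/98 = 0.000871663
  stratum 2: (800/2300)²·(1 − 103/800)·0.883·0.117/102 = 0.000106761
V̂(p̂_st) = 0.000978424; SE = √V̂ = 0.0312798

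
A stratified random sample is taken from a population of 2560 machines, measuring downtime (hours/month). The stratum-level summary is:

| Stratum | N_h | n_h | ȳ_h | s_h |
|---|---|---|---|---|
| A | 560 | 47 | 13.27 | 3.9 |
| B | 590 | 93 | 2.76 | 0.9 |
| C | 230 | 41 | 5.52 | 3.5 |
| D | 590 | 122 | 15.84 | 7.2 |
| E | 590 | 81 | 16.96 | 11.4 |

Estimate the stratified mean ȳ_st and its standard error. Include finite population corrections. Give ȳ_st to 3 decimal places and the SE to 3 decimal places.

ȳ_st ≈ 11.594, SE ≈ 0.329

ȳ_st = Σ W_h ȳ_h = (560·13.27 + 590·2.76 + 230·5.52 + 590·15.84 + 590·16.96)/2560 = 11.59422
V̂(ȳ_st) = Σ W_h² (1 − n_h/N_h) s_h²/n_h, with W_h = N_h/N and N = 2560:
  stratum A: (560/2560)²·(1 − 47/560)·3.9²/47 = 0.0141859
  stratum B: (590/2560)²·(1 − 93/590)·0.9²/93 = 0.0003897
  stratum C: (230/2560)²·(1 − 41/230)·3.5²/41 = 0.00198181
  stratum D: (590/2560)²·(1 − 122/590)·7.2²/122 = 0.0179029
  stratum E: (590/2560)²·(1 − 81/590)·11.4²/81 = 0.0735215
V̂(ȳ_st) = 0.107982
SE(ȳ_st) = √0.107982 = 0.328606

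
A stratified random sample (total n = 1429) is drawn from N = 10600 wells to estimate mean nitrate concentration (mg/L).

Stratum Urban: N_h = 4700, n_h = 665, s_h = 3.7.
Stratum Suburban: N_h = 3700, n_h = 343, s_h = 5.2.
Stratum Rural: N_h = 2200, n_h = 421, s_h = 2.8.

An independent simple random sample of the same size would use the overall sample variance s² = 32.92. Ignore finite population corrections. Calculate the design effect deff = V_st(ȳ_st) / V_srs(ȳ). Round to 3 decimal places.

deff ≈ 0.627

V̂(ȳ_st) = Σ W_h² s_h²/n_h, with W_h = N_h/N and N = 10600:
  stratum Urban: (4700/10600)²·3.7²/665 = 0.0040473
  stratum Suburban: (3700/10600)²·5.2²/343 = 0.00960515
  stratum Rural: (2200/10600)²·2.8²/421 = 0.000802172
V_st = 0.0144546
V_srs = s²/n = 32.92/1429 = 0.0230371
deff = V_st / V_srs = 0.0144546/0.0230371 = 0.6275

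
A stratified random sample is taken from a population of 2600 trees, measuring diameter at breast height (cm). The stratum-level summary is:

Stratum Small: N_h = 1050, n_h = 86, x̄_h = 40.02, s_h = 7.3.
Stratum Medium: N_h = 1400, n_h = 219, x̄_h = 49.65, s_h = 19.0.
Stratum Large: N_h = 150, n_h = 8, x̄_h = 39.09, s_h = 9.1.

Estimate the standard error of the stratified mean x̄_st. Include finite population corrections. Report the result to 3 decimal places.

SE(x̄_st) ≈ 0.727

V̂(x̄_st) = Σ W_h² (1 − n_h/N_h) s_h²/n_h, with W_h = N_h/N and N = 2600:
  stratum Small: (1050/2600)²·(1 − 86/1050)·7.3²/86 = 0.0927827
  stratum Medium: (1400/2600)²·(1 − 219/1400)·19.0²/219 = 0.403176
  stratum Large: (150/2600)²·(1 − 8/150)·9.1²/8 = 0.0326156
V̂(x̄_st) = 0.528574
SE(x̄_st) = √0.528574 = 0.727031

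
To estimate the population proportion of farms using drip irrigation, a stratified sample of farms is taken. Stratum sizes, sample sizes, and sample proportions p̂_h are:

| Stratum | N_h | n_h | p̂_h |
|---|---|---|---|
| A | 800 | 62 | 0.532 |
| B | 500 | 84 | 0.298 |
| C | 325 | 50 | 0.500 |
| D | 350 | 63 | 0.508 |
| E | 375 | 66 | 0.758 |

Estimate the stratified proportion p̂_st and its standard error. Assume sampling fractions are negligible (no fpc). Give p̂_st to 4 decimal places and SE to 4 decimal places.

N = 2350; stratum weights W_h = N_h/N.
p̂_st = Σ W_h p̂_h = (800·0.532 + 500·0.298 + 325·0.500 + 350·0.508 + 375·0.758)/2350 = 0.51028
V̂(p̂_st) = Σ W_h² p̂_h(1−p̂_h)/(n_h−1):
  stratum A: (800/2350)²·0.532·0.468/61 = 0.000473012
  stratum B: (500/2350)²·0.298·0.702/83 = 0.000114098
  stratum C: (325/2350)²·0.500·0.500/49 = 9.75832e-05
  stratum D: (350/2350)²·0.508·0.492/62 = 8.94206e-05
  stratum E: (375/2350)²·0.758·0.242/65 = 7.18618e-05
V̂(p̂_st) = 0.000845976; SE = √V̂ = 0.0290857

p̂_st ≈ 0.5103, SE ≈ 0.0291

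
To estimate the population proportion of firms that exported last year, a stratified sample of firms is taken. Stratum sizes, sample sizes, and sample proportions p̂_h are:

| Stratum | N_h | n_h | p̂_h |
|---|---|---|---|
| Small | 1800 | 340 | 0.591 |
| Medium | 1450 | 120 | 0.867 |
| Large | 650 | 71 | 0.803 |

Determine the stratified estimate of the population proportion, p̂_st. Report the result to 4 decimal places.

p̂_st ≈ 0.7289

N = 3900; stratum weights W_h = N_h/N.
p̂_st = Σ W_h p̂_h = (1800·0.591 + 1450·0.867 + 650·0.803)/3900 = 0.72895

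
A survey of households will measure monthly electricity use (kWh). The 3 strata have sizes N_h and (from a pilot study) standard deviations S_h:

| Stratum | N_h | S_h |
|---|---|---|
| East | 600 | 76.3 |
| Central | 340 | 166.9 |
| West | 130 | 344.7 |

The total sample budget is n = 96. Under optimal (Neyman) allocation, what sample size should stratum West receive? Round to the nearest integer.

29

Neyman allocation: n_h = n · N_h S_h / Σ N_i S_i, with n = 96.
  stratum East: N_h·S_h = 600·76.3 = 45780.00
  stratum Central: N_h·S_h = 340·166.9 = 56746.00
  stratum West: N_h·S_h = 130·344.7 = 44811.00
Σ N_h S_h = 147337.00
n for stratum West = 96·44811.00/147337.00 = 29.197 → 29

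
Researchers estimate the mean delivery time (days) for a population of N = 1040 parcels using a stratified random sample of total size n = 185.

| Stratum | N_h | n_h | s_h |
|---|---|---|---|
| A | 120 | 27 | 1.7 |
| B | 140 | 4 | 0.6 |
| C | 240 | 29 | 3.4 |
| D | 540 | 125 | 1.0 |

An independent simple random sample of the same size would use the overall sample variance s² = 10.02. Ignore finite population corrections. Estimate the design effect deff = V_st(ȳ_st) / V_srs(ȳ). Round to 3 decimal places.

deff ≈ 0.488

V̂(ȳ_st) = Σ W_h² s_h²/n_h, with W_h = N_h/N and N = 1040:
  stratum A: (120/1040)²·1.7²/27 = 0.00142505
  stratum B: (140/1040)²·0.6²/4 = 0.00163092
  stratum C: (240/1040)²·3.4²/29 = 0.0212283
  stratum D: (540/1040)²·1.0²/125 = 0.0021568
V_st = 0.0264411
V_srs = s²/n = 10.02/185 = 0.0541622
deff = V_st / V_srs = 0.0264411/0.0541622 = 0.4882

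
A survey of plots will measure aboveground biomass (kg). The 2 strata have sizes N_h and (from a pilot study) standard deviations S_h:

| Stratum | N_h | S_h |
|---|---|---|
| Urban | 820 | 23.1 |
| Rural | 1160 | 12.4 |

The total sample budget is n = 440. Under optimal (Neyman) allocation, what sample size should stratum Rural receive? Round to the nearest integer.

Neyman allocation: n_h = n · N_h S_h / Σ N_i S_i, with n = 440.
  stratum Urban: N_h·S_h = 820·23.1 = 18942.00
  stratum Rural: N_h·S_h = 1160·12.4 = 14384.00
Σ N_h S_h = 33326.00
n for stratum Rural = 440·14384.00/33326.00 = 189.911 → 190

190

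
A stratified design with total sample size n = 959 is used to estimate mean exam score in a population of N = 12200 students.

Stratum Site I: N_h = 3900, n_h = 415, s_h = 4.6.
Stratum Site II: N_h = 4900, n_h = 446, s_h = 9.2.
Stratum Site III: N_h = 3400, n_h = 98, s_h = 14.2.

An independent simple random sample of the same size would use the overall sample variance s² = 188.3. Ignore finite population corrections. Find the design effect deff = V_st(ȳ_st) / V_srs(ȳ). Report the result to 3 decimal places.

V̂(ȳ_st) = Σ W_h² s_h²/n_h, with W_h = N_h/N and N = 12200:
  stratum Site I: (3900/12200)²·4.6²/415 = 0.00521047
  stratum Site II: (4900/12200)²·9.2²/446 = 0.0306135
  stratum Site III: (3400/12200)²·14.2²/98 = 0.159804
V_st = 0.195628
V_srs = s²/n = 188.3/959 = 0.19635
deff = V_st / V_srs = 0.195628/0.19635 = 0.9963

deff ≈ 0.996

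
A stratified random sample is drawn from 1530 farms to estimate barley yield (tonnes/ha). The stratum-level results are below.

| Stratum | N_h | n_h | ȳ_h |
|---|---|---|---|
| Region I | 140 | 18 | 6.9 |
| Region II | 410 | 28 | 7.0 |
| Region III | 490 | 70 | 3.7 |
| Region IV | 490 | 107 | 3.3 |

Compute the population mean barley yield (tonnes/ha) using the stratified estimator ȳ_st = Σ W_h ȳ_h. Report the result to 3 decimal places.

ȳ_st ≈ 4.749

N = Σ N_h = 1530. Stratum weights W_h = N_h/N.
ȳ_st = (140·6.9 + 410·7.0 + 490·3.7 + 490·3.3) / 1530 = 4.74902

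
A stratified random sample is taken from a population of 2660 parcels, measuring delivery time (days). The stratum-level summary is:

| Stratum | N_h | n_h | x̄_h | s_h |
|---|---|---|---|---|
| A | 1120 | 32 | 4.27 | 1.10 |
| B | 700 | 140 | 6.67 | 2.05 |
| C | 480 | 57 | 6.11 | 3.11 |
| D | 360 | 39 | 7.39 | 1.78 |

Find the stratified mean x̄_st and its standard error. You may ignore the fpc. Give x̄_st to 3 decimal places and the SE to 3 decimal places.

x̄_st ≈ 5.656, SE ≈ 0.126

x̄_st = Σ W_h x̄_h = (1120·4.27 + 700·6.67 + 480·6.11 + 360·7.39)/2660 = 5.65586
V̂(x̄_st) = Σ W_h² s_h²/n_h, with W_h = N_h/N and N = 2660:
  stratum A: (1120/2660)²·1.10²/32 = 0.0067036
  stratum B: (700/2660)²·2.05²/140 = 0.0020788
  stratum C: (480/2660)²·3.11²/57 = 0.00552542
  stratum D: (360/2660)²·1.78²/39 = 0.00148805
V̂(x̄_st) = 0.0157959
SE(x̄_st) = √0.0157959 = 0.125682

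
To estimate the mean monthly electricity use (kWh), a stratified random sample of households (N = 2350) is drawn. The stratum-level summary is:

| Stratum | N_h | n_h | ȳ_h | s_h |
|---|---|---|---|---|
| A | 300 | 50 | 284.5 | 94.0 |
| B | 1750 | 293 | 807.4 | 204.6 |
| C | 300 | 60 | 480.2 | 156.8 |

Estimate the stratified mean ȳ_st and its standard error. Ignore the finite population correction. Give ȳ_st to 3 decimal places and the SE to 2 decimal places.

ȳ_st = Σ W_h ȳ_h = (300·284.5 + 1750·807.4 + 300·480.2)/2350 = 698.87660
V̂(ȳ_st) = Σ W_h² s_h²/n_h, with W_h = N_h/N and N = 2350:
  stratum A: (300/2350)²·94.0²/50 = 2.88
  stratum B: (1750/2350)²·204.6²/293 = 79.229
  stratum C: (300/2350)²·156.8²/60 = 6.67802
V̂(ȳ_st) = 88.787
SE(ȳ_st) = √88.787 = 9.42268

ȳ_st ≈ 698.877, SE ≈ 9.42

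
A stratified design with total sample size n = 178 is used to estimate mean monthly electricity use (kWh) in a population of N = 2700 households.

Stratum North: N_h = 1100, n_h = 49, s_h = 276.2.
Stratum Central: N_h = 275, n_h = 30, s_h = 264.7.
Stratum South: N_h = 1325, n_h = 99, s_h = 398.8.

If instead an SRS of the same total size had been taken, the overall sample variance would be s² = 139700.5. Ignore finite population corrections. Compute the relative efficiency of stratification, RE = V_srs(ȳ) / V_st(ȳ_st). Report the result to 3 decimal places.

RE ≈ 1.172

V̂(ȳ_st) = Σ W_h² s_h²/n_h, with W_h = N_h/N and N = 2700:
  stratum North: (1100/2700)²·276.2²/49 = 258.41
  stratum Central: (275/2700)²·264.7²/30 = 24.2284
  stratum South: (1325/2700)²·398.8²/99 = 386.883
V_st = 669.521
V_srs = s²/n = 139700.5/178 = 784.834
Relative efficiency = V_srs / V_st = 784.834/669.521 = 1.1722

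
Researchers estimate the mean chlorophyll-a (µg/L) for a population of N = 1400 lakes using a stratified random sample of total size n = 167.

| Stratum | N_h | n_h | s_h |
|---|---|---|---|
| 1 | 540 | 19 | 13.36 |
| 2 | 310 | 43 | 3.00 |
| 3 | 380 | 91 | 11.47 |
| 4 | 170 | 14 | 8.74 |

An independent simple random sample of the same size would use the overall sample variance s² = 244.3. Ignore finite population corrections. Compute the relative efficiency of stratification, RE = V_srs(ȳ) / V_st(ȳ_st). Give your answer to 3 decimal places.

RE ≈ 0.917

V̂(ȳ_st) = Σ W_h² s_h²/n_h, with W_h = N_h/N and N = 1400:
  stratum 1: (540/1400)²·13.36²/19 = 1.39763
  stratum 2: (310/1400)²·3.00²/43 = 0.0102622
  stratum 3: (380/1400)²·11.47²/91 = 0.106512
  stratum 4: (170/1400)²·8.74²/14 = 0.080452
V_st = 1.59485
V_srs = s²/n = 244.3/167 = 1.46287
Relative efficiency = V_srs / V_st = 1.46287/1.59485 = 0.9172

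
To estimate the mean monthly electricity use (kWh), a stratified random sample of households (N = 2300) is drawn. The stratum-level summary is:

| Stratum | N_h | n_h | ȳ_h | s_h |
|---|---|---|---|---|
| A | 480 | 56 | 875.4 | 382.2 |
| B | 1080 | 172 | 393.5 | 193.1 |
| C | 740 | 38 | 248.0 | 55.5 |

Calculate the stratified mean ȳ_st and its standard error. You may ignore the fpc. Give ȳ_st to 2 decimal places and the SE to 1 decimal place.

ȳ_st ≈ 447.26, SE ≈ 13.0

ȳ_st = Σ W_h ȳ_h = (480·875.4 + 1080·393.5 + 740·248.0)/2300 = 447.25739
V̂(ȳ_st) = Σ W_h² s_h²/n_h, with W_h = N_h/N and N = 2300:
  stratum A: (480/2300)²·382.2²/56 = 113.611
  stratum B: (1080/2300)²·193.1²/172 = 47.8
  stratum C: (740/2300)²·55.5²/38 = 8.39093
V̂(ȳ_st) = 169.802
SE(ȳ_st) = √169.802 = 13.0308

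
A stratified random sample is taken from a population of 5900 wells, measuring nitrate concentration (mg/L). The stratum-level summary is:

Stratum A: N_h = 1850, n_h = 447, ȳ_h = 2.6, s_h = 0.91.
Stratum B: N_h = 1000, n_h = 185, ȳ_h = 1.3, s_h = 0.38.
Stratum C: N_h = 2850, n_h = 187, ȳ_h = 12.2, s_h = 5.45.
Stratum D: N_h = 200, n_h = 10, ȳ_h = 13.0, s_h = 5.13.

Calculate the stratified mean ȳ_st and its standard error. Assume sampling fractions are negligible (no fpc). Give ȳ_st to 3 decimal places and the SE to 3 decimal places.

ȳ_st = Σ W_h ȳ_h = (1850·2.6 + 1000·1.3 + 2850·12.2 + 200·13.0)/5900 = 7.36949
V̂(ȳ_st) = Σ W_h² s_h²/n_h, with W_h = N_h/N and N = 5900:
  stratum A: (1850/5900)²·0.91²/447 = 0.000182144
  stratum B: (1000/5900)²·0.38²/185 = 2.24229e-05
  stratum C: (2850/5900)²·5.45²/187 = 0.0370627
  stratum D: (200/5900)²·5.13²/10 = 0.00302406
V̂(ȳ_st) = 0.0402913
SE(ȳ_st) = √0.0402913 = 0.200727

ȳ_st ≈ 7.369, SE ≈ 0.201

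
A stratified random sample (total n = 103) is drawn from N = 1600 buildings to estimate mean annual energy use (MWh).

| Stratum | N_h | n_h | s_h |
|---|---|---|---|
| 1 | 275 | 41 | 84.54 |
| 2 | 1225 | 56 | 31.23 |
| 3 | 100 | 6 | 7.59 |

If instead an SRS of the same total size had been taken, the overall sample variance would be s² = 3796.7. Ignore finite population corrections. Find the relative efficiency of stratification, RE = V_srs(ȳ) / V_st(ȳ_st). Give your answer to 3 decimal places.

RE ≈ 2.394

V̂(ȳ_st) = Σ W_h² s_h²/n_h, with W_h = N_h/N and N = 1600:
  stratum 1: (275/1600)²·84.54²/41 = 5.14951
  stratum 2: (1225/1600)²·31.23²/56 = 10.2091
  stratum 3: (100/1600)²·7.59²/6 = 0.0375053
V_st = 15.3961
V_srs = s²/n = 3796.7/103 = 36.8612
Relative efficiency = V_srs / V_st = 36.8612/15.3961 = 2.3942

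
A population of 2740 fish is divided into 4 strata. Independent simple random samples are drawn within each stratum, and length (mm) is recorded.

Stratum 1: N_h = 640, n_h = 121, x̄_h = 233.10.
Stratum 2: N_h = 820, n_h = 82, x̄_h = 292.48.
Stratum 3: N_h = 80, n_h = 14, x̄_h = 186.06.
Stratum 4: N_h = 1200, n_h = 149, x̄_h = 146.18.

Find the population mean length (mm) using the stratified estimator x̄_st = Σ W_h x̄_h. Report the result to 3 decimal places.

x̄_st ≈ 211.430

N = Σ N_h = 2740. Stratum weights W_h = N_h/N.
x̄_st = (640·233.10 + 820·292.48 + 80·186.06 + 1200·146.18) / 2740 = 211.43007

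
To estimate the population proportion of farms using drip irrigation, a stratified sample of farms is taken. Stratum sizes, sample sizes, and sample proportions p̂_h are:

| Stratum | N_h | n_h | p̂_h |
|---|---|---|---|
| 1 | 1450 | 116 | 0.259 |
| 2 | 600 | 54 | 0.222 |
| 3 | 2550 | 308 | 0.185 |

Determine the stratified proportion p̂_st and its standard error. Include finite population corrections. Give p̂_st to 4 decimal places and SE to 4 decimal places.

N = 4600; stratum weights W_h = N_h/N.
p̂_st = Σ W_h p̂_h = (1450·0.259 + 600·0.222 + 2550·0.185)/4600 = 0.21315
V̂(p̂_st) = Σ W_h² (1 − n_h/N_h) p̂_h(1−p̂_h)/(n_h−1):
  stratum 1: (1450/4600)²·(1 − 116/1450)·0.259·0.741/115 = 0.000152556
  stratum 2: (600/4600)²·(1 − 54/600)·0.222·0.778/53 = 5.04528e-05
  stratum 3: (2550/4600)²·(1 − 308/2550)·0.185·0.815/307 = 0.000132694
V̂(p̂_st) = 0.000335702; SE = √V̂ = 0.0183222

p̂_st ≈ 0.2132, SE ≈ 0.0183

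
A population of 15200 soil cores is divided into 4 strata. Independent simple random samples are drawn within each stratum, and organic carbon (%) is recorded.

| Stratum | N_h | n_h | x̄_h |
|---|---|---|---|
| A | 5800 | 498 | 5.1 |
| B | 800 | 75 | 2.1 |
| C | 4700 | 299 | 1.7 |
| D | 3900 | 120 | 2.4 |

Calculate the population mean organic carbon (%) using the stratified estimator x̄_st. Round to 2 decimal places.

x̄_st ≈ 3.20

N = Σ N_h = 15200. Stratum weights W_h = N_h/N.
x̄_st = (5800·5.1 + 800·2.1 + 4700·1.7 + 3900·2.4) / 15200 = 3.1980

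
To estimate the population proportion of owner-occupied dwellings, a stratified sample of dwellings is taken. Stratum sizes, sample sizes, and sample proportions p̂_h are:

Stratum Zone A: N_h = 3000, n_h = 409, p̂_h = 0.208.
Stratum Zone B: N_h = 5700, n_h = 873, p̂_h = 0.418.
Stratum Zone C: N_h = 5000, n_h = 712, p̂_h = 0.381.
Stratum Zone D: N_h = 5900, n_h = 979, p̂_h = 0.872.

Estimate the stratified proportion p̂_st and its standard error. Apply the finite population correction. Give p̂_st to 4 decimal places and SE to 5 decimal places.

N = 19600; stratum weights W_h = N_h/N.
p̂_st = Σ W_h p̂_h = (3000·0.208 + 5700·0.418 + 5000·0.381 + 5900·0.872)/19600 = 0.51308
V̂(p̂_st) = Σ W_h² (1 − n_h/N_h) p̂_h(1−p̂_h)/(n_h−1):
  stratum Zone A: (3000/19600)²·(1 − 409/3000)·0.208·0.792/408 = 8.16968e-06
  stratum Zone B: (5700/19600)²·(1 − 873/5700)·0.418·0.582/872 = 1.99813e-05
  stratum Zone C: (5000/19600)²·(1 − 712/5000)·0.381·0.619/711 = 1.85122e-05
  stratum Zone D: (5900/19600)²·(1 − 979/5900)·0.872·0.128/978 = 8.62543e-06
V̂(p̂_st) = 5.52886e-05; SE = √V̂ = 0.00743563

p̂_st ≈ 0.5131, SE ≈ 0.00744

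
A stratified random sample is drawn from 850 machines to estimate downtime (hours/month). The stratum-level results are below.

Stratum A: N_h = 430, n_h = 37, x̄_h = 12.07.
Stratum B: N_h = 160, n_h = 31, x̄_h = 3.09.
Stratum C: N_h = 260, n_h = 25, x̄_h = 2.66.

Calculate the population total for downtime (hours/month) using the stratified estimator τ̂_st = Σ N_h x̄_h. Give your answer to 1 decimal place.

τ̂_st = Σ N_h x̄_h = 430·12.07 + 160·3.09 + 260·2.66 = 6376.1

τ̂_st ≈ 6376.1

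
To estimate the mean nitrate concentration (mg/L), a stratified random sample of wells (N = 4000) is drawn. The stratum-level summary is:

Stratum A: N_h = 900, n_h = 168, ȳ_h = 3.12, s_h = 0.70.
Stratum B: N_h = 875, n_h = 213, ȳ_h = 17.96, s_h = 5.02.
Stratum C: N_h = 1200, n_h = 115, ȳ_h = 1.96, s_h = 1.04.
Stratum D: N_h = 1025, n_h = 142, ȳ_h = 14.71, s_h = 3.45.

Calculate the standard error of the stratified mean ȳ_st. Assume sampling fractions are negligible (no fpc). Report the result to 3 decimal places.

V̂(ȳ_st) = Σ W_h² s_h²/n_h, with W_h = N_h/N and N = 4000:
  stratum A: (900/4000)²·0.70²/168 = 0.000147656
  stratum B: (875/4000)²·5.02²/213 = 0.0056614
  stratum C: (1200/4000)²·1.04²/115 = 0.00084647
  stratum D: (1025/4000)²·3.45²/142 = 0.00550399
V̂(ȳ_st) = 0.0121595
SE(ȳ_st) = √0.0121595 = 0.11027

SE(ȳ_st) ≈ 0.110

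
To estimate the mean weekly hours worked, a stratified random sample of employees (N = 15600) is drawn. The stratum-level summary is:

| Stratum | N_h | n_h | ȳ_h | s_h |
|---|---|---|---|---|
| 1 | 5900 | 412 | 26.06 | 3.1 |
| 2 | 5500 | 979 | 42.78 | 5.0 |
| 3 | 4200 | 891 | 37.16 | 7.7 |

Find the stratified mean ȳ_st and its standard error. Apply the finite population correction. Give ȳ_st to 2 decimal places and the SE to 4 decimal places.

ȳ_st ≈ 34.94, SE ≈ 0.0975

ȳ_st = Σ W_h ȳ_h = (5900·26.06 + 5500·42.78 + 4200·37.16)/15600 = 34.94333
V̂(ȳ_st) = Σ W_h² (1 − n_h/N_h) s_h²/n_h, with W_h = N_h/N and N = 15600:
  stratum 1: (5900/15600)²·(1 − 412/5900)·3.1²/412 = 0.00310344
  stratum 2: (5500/15600)²·(1 − 979/5500)·5.0²/979 = 0.00260919
  stratum 3: (4200/15600)²·(1 − 891/4200)·7.7²/891 = 0.00380015
V̂(ȳ_st) = 0.00951277
SE(ȳ_st) = √0.00951277 = 0.0975335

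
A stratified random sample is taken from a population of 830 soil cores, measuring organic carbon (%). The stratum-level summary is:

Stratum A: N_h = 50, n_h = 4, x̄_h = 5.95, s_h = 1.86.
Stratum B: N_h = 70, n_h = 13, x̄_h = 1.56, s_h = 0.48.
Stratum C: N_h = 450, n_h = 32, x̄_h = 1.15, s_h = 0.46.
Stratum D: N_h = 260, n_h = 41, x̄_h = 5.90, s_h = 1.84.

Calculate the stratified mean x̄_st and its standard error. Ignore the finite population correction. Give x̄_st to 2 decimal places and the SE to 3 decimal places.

x̄_st = Σ W_h x̄_h = (50·5.95 + 70·1.56 + 450·1.15 + 260·5.90)/830 = 2.96169
V̂(x̄_st) = Σ W_h² s_h²/n_h, with W_h = N_h/N and N = 830:
  stratum A: (50/830)²·1.86²/4 = 0.0031387
  stratum B: (70/830)²·0.48²/13 = 0.00012606
  stratum C: (450/830)²·0.46²/32 = 0.00194372
  stratum D: (260/830)²·1.84²/41 = 0.00810293
V̂(x̄_st) = 0.0133114
SE(x̄_st) = √0.0133114 = 0.115375

x̄_st ≈ 2.96, SE ≈ 0.115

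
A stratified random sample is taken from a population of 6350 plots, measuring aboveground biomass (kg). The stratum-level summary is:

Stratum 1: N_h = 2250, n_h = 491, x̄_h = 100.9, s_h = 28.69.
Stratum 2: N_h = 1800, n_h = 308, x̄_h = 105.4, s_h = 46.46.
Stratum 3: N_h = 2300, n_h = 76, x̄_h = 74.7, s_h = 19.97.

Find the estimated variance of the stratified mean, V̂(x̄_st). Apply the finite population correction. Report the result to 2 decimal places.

V̂(x̄_st) = Σ W_h² (1 − n_h/N_h) s_h²/n_h, with W_h = N_h/N and N = 6350:
  stratum 1: (2250/6350)²·(1 − 491/2250)·28.69²/491 = 0.164543
  stratum 2: (1800/6350)²·(1 − 308/1800)·46.46²/308 = 0.466769
  stratum 3: (2300/6350)²·(1 − 76/2300)·19.97²/76 = 0.665668
V̂(x̄_st) = 1.29698

V̂(x̄_st) ≈ 1.30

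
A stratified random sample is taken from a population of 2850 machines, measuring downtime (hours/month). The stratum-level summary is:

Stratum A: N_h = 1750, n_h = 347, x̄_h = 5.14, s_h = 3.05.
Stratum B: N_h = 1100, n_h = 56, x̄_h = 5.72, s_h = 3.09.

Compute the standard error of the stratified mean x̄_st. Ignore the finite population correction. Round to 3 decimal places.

V̂(x̄_st) = Σ W_h² s_h²/n_h, with W_h = N_h/N and N = 2850:
  stratum A: (1750/2850)²·3.05²/347 = 0.0101078
  stratum B: (1100/2850)²·3.09²/56 = 0.0253995
V̂(x̄_st) = 0.0355073
SE(x̄_st) = √0.0355073 = 0.188434

SE(x̄_st) ≈ 0.188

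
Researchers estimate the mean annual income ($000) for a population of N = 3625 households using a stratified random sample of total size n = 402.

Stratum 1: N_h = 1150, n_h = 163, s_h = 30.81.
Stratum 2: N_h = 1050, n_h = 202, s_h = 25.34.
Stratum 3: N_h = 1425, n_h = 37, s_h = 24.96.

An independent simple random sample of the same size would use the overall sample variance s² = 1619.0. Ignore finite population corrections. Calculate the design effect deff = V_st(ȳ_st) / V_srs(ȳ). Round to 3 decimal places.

deff ≈ 0.858

V̂(ȳ_st) = Σ W_h² s_h²/n_h, with W_h = N_h/N and N = 3625:
  stratum 1: (1150/3625)²·30.81²/163 = 0.586105
  stratum 2: (1050/3625)²·25.34²/202 = 0.266701
  stratum 3: (1425/3625)²·24.96²/37 = 2.60196
V_st = 3.45477
V_srs = s²/n = 1619.0/402 = 4.02736
deff = V_st / V_srs = 3.45477/4.02736 = 0.8578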